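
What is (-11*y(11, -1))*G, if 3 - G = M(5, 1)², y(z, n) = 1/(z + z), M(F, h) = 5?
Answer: 11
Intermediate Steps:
y(z, n) = 1/(2*z)
G = -22 (G = 3 - 1*5² = 3 - 1*25 = 3 - 25 = -22)
(-11*y(11, -1))*G = -11/(2*11)*(-22) = -11*1/22*(-22) = -½*(-22) = 11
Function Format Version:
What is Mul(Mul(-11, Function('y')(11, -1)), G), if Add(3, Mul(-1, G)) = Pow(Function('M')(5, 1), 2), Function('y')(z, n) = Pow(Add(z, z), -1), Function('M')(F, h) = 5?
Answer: 11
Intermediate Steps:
Function('y')(z, n) = Mul(Rational(1, 2), Pow(z, -1)) (Function('y')(z, n) = Pow(Mul(2, z), -1) = Mul(Rational(1, 2), Pow(z, -1)))
G = -22 (G = Add(3, Mul(-1, Pow(5, 2))) = Add(3, Mul(-1, 25)) = Add(3, -25) = -22)
Mul(Mul(-11, Function('y')(11, -1)), G) = Mul(Mul(-11, Mul(Rational(1, 2), Pow(11, -1))), -22) = Mul(Mul(-11, Mul(Rational(1, 2), Rational(1, 11))), -22) = Mul(Mul(-11, Rational(1, 22)), -22) = Mul(Rational(-1, 2), -22) = 11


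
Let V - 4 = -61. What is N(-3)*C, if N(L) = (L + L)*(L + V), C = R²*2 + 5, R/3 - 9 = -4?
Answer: 163800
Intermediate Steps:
R = 15 (R = 27 + 3*(-4) = 27 - 12 = 15)
V = -57 (V = 4 - 61 = -57)
C = 455 (C = 15²*2 + 5 = 225*2 + 5 = 450 + 5 = 455)
N(L) = 2*L*(-57 + L) (N(L) = (L + L)*(L - 57) = (2*L)*(-57 + L) = 2*L*(-57 + L))
N(-3)*C = (2*(-3)*(-57 - 3))*455 = (2*(-3)*(-60))*455 = 360*455 = 163800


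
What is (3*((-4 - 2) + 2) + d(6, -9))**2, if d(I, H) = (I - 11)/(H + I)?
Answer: 961/9 ≈ 106.78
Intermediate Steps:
d(I, H) = (-11 + I)/(H + I)
(3*((-4 - 2) + 2) + d(6, -9))**2 = (3*((-4 - 2) + 2) + (-11 + 6)/(-9 + 6))**2 = (3*(-6 + 2) - 5/(-3))**2 = (3*(-4) - 1/3*(-5))**2 = (-12 + 5/3)**2 = (-31/3)**2 = 961/9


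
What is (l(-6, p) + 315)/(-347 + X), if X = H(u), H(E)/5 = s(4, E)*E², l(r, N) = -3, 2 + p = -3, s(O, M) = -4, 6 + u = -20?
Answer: -312/13867 ≈ -0.022499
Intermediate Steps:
u = -26 (u = -6 - 20 = -26)
p = -5 (p = -2 - 3 = -5)
H(E) = -20*E² (H(E) = 5*(-4*E²) = -20*E²)
X = -13520 (X = -20*(-26)² = -20*676 = -13520)
(l(-6, p) + 315)/(-347 + X) = (-3 + 315)/(-347 - 13520) = 312/(-13867) = 312*(-1/13867) = -312/13867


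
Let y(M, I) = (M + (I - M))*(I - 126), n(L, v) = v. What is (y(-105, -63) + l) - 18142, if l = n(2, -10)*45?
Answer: -6685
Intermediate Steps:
y(M, I) = I*(-126 + I)
l = -450 (l = -10*45 = -450)
(y(-105, -63) + l) - 18142 = (-63*(-126 - 63) - 450) - 18142 = (-63*(-189) - 450) - 18142 = (11907 - 450) - 18142 = 11457 - 18142 = -6685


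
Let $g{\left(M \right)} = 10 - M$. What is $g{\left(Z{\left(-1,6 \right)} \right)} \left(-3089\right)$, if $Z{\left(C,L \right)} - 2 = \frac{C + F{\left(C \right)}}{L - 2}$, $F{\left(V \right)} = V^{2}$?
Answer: $-24712$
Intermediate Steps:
$Z{\left(C,L \right)} = 2 + \frac{C + C^{2}}{-2 + L}$ ($Z{\left(C,L \right)} = 2 + \frac{C + C^{2}}{L - 2} = 2 + \frac{C + C^{2}}{-2 + L}$)
$g{\left(Z{\left(-1,6 \right)} \right)} \left(-3089\right) = \left(10 - \frac{-4 - 1 + \left(-1\right)^{2} + 2 \cdot 6}{-2 + 6}\right) \left(-3089\right) = \left(10 - \frac{-4 - 1 + 1 + 12}{4}\right) \left(-3089\right) = \left(10 - \frac{1}{4} \cdot 8\right) \left(-3089\right) = \left(10 - 2\right) \left(-3089\right) = 8 \left(-3089\right) = -24712$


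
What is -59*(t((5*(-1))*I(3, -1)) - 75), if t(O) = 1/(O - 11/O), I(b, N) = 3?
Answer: 947835/214 ≈ 4429.1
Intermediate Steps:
-59*(t((5*(-1))*I(3, -1)) - 75) = -59*(((5*(-1))*3)/(-11 + ((5*(-1))*3)²) - 75) = -59*((-5*3)/(-11 + (-5*3)²) - 75) = -59*(-15/(-11 + (-15)²) - 75) = -59*(-15/(-11 + 225) - 75) = -59*(-15/214 - 75) = -59*(-16065/214) = 947835/214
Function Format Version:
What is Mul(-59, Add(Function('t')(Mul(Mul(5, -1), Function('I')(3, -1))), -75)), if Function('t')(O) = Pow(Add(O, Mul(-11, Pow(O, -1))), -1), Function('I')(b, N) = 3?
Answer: Rational(947835, 214) ≈ 4429.1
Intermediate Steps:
Mul(-59, Add(Function('t')(Mul(Mul(5, -1), Function('I')(3, -1))), -75)) = Mul(-59, Add(Mul(Mul(Mul(5, -1), 3), Pow(Add(-11, Pow(Mul(Mul(5, -1), 3), 2)), -1)), -75)) = Mul(-59, Add(Mul(Mul(-5, 3), Pow(Add(-11, Pow(Mul(-5, 3), 2)), -1)), -75)) = Mul(-59, Add(Mul(-15, Pow(Add(-11, Pow(-15, 2)), -1)), -75)) = Mul(-59, Add(Mul(-15, Pow(Add(-11, 225), -1)), -75)) = Mul(-59, Add(Mul(-15, Pow(214, -1)), -75)) = Mul(-59, Add(Mul(-15, Rational(1, 214)), -75)) = Mul(-59, Add(Rational(-15, 214), -75)) = Mul(-59, Rational(-16065, 214)) = Rational(947835, 214)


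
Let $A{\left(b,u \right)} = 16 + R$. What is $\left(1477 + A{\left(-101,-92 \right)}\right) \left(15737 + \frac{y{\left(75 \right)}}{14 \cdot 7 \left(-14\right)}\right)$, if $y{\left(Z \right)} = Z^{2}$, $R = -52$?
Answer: $\frac{31104761699}{1372} \approx 2.2671 \cdot 10^{7}$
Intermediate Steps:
$A{\left(b,u \right)} = -36$ ($A{\left(b,u \right)} = 16 - 52 = -36$)
$\left(1477 + A{\left(-101,-92 \right)}\right) \left(15737 + \frac{y{\left(75 \right)}}{14 \cdot 7 \left(-14\right)}\right) = \left(1477 - 36\right) \left(15737 + \frac{75^{2}}{14 \cdot 7 \left(-14\right)}\right) = 1441 \left(15737 + \frac{5625}{98 \left(-14\right)}\right) = 1441 \left(15737 + \frac{5625}{-1372}\right) = 1441 \left(15737 + 5625 \left(- \frac{1}{1372}\right)\right) = 1441 \left(15737 - \frac{5625}{1372}\right) = 1441 \cdot \frac{21585539}{1372} = \frac{31104761699}{1372}$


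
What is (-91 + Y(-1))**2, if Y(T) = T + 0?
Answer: 8464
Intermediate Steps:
Y(T) = T
(-91 + Y(-1))**2 = (-91 - 1)**2 = (-92)**2 = 8464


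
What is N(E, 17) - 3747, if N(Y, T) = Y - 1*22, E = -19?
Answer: -3788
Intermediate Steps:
N(Y, T) = -22 + Y (N(Y, T) = Y - 22 = -22 + Y)
N(E, 17) - 3747 = (-22 - 19) - 3747 = -41 - 3747 = -3788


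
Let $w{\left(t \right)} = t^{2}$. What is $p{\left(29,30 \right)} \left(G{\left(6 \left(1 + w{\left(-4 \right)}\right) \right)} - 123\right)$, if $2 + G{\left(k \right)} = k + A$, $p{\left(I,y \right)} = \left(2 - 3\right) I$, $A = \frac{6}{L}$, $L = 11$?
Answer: $\frac{7163}{11} \approx 651.18$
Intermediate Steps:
$A = \frac{6}{11} \approx 0.54545$
$p{\left(I,y \right)} = - I$
$G{\left(k \right)} = - \frac{16}{11} + k$ ($G{\left(k \right)} = -2 + \left(k + \frac{6}{11}\right) = -2 + \left(\frac{6}{11} + k\right) = - \frac{16}{11} + k$)
$p{\left(29,30 \right)} \left(G{\left(6 \left(1 + w{\left(-4 \right)}\right) \right)} - 123\right) = \left(-1\right) 29 \left(\left(- \frac{16}{11} + 6 \left(1 + \left(-4\right)^{2}\right)\right) - 123\right) = - 29 \left(\left(- \frac{16}{11} + 6 \left(1 + 16\right)\right) - 123\right) = - 29 \left(\left(- \frac{16}{11} + 6 \cdot 17\right) - 123\right) = - 29 \left(\left(- \frac{16}{11} + 102\right) - 123\right) = - 29 \left(\frac{1106}{11} - 123\right) = \left(-29\right) \left(- \frac{247}{11}\right) = \frac{7163}{11}$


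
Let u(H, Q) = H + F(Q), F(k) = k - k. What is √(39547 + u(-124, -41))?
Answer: √39423 ≈ 198.55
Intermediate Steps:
F(k) = 0
u(H, Q) = H (u(H, Q) = H + 0 = H)
√(39547 + u(-124, -41)) = √(39547 - 124) = √39423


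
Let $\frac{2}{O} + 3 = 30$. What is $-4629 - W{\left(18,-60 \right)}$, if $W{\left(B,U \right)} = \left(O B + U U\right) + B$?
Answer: $- \frac{24745}{3} \approx -8248.3$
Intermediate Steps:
$O = \frac{2}{27}$ ($O = \frac{2}{-3 + 30} = \frac{2}{27} \approx 0.074074$)
$W{\left(B,U \right)} = U^{2} + \frac{29 B}{27}$ ($W{\left(B,U \right)} = \left(\frac{2 B}{27} + U U\right) + B = \left(\frac{2 B}{27} + U^{2}\right) + B = \left(U^{2} + \frac{2 B}{27}\right) + B = U^{2} + \frac{29 B}{27}$)
$-4629 - W{\left(18,-60 \right)} = -4629 - \left(\left(-60\right)^{2} + \frac{29}{27} \cdot 18\right) = -4629 - \left(3600 + \frac{58}{3}\right) = -4629 - \frac{10858}{3} = - \frac{24745}{3}$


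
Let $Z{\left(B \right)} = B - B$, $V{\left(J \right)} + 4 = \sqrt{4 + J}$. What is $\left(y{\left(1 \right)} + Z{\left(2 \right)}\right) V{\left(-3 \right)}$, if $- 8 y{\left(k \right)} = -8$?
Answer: $-3$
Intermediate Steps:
$y{\left(k \right)} = 1$ ($y{\left(k \right)} = \left(- \frac{1}{8}\right) \left(-8\right) = 1$)
$V{\left(J \right)} = -4 + \sqrt{4 + J}$
$Z{\left(B \right)} = 0$
$\left(y{\left(1 \right)} + Z{\left(2 \right)}\right) V{\left(-3 \right)} = \left(1 + 0\right) \left(-4 + \sqrt{4 - 3}\right) = 1 \left(-4 + \sqrt{1}\right) = 1 \left(-4 + 1\right) = 1 \left(-3\right) = -3$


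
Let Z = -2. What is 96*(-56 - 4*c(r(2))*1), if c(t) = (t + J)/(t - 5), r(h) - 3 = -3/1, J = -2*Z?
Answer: -25344/5 ≈ -5068.8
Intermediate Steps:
J = 4 (J = -2*(-2) = 4)
r(h) = 0 (r(h) = 3 - 3/1 = 3 - 3*1 = 3 - 3 = 0)
c(t) = (4 + t)/(-5 + t) (c(t) = (t + 4)/(t - 5) = (4 + t)/(-5 + t))
96*(-56 - 4*c(r(2))*1) = 96*(-56 - 4*(4 + 0)/(-5 + 0)*1) = 96*(-56 - 4*4/(-5)*1) = 96*(-56 - (-4)*4/5*1) = 96*(-56 - 4*(-⅘)*1) = 96*(-56 + (16/5)*1) = 96*(-56 + 16/5) = 96*(-264/5) = -25344/5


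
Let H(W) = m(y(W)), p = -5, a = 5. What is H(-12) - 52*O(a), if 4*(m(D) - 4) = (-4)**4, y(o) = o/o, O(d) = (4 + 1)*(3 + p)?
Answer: 588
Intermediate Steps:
O(d) = -10 (O(d) = (4 + 1)*(3 - 5) = 5*(-2) = -10)
y(o) = 1
m(D) = 68 (m(D) = 4 + (1/4)*(-4)**4 = 4 + (1/4)*256 = 4 + 64 = 68)
H(W) = 68
H(-12) - 52*O(a) = 68 - 52*(-10) = 68 + 520 = 588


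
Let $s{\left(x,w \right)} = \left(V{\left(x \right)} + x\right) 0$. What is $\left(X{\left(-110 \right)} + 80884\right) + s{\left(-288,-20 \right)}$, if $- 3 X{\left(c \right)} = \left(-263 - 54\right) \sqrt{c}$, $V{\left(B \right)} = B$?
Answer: $80884 + \frac{317 i \sqrt{110}}{3} \approx 80884.0 + 1108.2 i$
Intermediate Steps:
$s{\left(x,w \right)} = 0$ ($s{\left(x,w \right)} = \left(x + x\right) 0 = 2 x 0 = 0$)
$X{\left(c \right)} = \frac{317 \sqrt{c}}{3}$ ($X{\left(c \right)} = - \frac{\left(-263 - 54\right) \sqrt{c}}{3} = - \frac{\left(-317\right) \sqrt{c}}{3} = \frac{317 \sqrt{c}}{3}$)
$\left(X{\left(-110 \right)} + 80884\right) + s{\left(-288,-20 \right)} = \left(\frac{317 \sqrt{-110}}{3} + 80884\right) + 0 = \left(\frac{317 i \sqrt{110}}{3} + 80884\right) + 0 = \left(80884 + \frac{317 i \sqrt{110}}{3}\right) + 0 = 80884 + \frac{317 i \sqrt{110}}{3}$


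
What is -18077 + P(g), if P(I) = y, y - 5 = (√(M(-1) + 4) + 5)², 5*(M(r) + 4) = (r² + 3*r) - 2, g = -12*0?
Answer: -90239/5 + 4*I*√5 ≈ -18048.0 + 8.9443*I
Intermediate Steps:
g = 0
M(r) = -22/5 + r²/5 + 3*r/5 (M(r) = -4 + ((r² + 3*r) - 2)/5 = -4 + (-2 + r² + 3*r)/5 = -4 + (-⅖ + r²/5 + 3*r/5) = -22/5 + r²/5 + 3*r/5)
y = 5 + (5 + 2*I*√5/5)² (y = 5 + (√((-22/5 + (⅕)*(-1)² + (⅗)*(-1)) + 4) + 5)² = 5 + (√((-22/5 + (⅕)*1 - ⅗) + 4) + 5)² = 5 + (√((-22/5 + ⅕ - ⅗) + 4) + 5)² = 5 + (√(-24/5 + 4) + 5)² = 5 + (√(-⅘) + 5)² = 5 + (2*I*√5/5 + 5)² = 5 + (5 + 2*I*√5/5)² ≈ 29.2 + 8.9443*I)
P(I) = 146/5 + 4*I*√5
-18077 + P(g) = -18077 + (146/5 + 4*I*√5) = -90239/5 + 4*I*√5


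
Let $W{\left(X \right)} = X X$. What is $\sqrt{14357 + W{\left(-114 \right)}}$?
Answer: $\sqrt{27353} \approx 165.39$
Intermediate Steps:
$W{\left(X \right)} = X^{2}$
$\sqrt{14357 + W{\left(-114 \right)}} = \sqrt{14357 + \left(-114\right)^{2}} = \sqrt{14357 + 12996} = \sqrt{27353}$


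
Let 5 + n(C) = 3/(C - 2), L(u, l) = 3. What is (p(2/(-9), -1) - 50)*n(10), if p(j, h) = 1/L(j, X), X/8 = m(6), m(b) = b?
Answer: 5513/24 ≈ 229.71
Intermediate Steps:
X = 48 (X = 8*6 = 48)
n(C) = -5 + 3/(-2 + C) (n(C) = -5 + 3/(C - 2) = -5 + 3/(-2 + C))
p(j, h) = ⅓ (p(j, h) = 1/3 = ⅓)
(p(2/(-9), -1) - 50)*n(10) = (⅓ - 50)*((13 - 5*10)/(-2 + 10)) = -149*(13 - 50)/(3*8) = -149*(-37)/24 = -149/3*(-37/8) = 5513/24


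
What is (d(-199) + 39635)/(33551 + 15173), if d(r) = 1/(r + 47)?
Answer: 6024519/7406048 ≈ 0.81346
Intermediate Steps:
d(r) = 1/(47 + r)
(d(-199) + 39635)/(33551 + 15173) = (1/(47 - 199) + 39635)/(33551 + 15173) = (1/(-152) + 39635)/48724 = (-1/152 + 39635)*(1/48724) = (6024519/152)*(1/48724) = 6024519/7406048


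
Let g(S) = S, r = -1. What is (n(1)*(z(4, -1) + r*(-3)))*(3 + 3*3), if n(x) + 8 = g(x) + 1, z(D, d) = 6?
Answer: -648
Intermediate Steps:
n(x) = -7 + x (n(x) = -8 + (x + 1) = -8 + (1 + x) = -7 + x)
(n(1)*(z(4, -1) + r*(-3)))*(3 + 3*3) = ((-7 + 1)*(6 - 1*(-3)))*(3 + 3*3) = (-6*(6 + 3))*(3 + 9) = -6*9*12 = -54*12 = -648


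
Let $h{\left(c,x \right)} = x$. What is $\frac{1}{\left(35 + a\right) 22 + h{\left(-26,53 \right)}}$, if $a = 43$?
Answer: $\frac{1}{1769} \approx 0.00056529$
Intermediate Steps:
$\frac{1}{\left(35 + a\right) 22 + h{\left(-26,53 \right)}} = \frac{1}{\left(35 + 43\right) 22 + 53} = \frac{1}{78 \cdot 22 + 53} = \frac{1}{1716 + 53} = \frac{1}{1769}$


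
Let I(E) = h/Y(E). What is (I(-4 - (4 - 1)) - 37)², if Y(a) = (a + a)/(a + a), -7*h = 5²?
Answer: 80656/49 ≈ 1646.0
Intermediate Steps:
h = -25/7 (h = -⅐*5² = -⅐*25 = -25/7 ≈ -3.5714)
Y(a) = 1 (Y(a) = (2*a)/((2*a)) = (2*a)*(1/(2*a)) = 1)
I(E) = -25/7 (I(E) = -25/7/1 = -25/7*1 = -25/7)
(I(-4 - (4 - 1)) - 37)² = (-25/7 - 37)² = (-284/7)² = 80656/49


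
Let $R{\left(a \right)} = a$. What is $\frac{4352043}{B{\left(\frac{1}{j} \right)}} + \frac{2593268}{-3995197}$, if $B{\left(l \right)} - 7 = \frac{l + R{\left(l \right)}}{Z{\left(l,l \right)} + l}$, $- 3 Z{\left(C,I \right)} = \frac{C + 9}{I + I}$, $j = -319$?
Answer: $\frac{3979611392612867999}{6400960806308} \approx 6.2172 \cdot 10^{5}$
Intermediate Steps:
$Z{\left(C,I \right)} = - \frac{9 + C}{6 I}$ ($Z{\left(C,I \right)} = - \frac{\left(C + 9\right) \frac{1}{I + I}}{3} = - \frac{\left(9 + C\right) \frac{1}{2 I}}{3} = - \frac{\frac{1}{2} \frac{1}{I} \left(9 + C\right)}{3} = - \frac{9 + C}{6 I}$)
$B{\left(l \right)} = 7 + \frac{2 l}{l + \frac{-9 - l}{6 l}}$ ($B{\left(l \right)} = 7 + \frac{l + l}{\frac{-9 - l}{6 l} + l} = 7 + \frac{2 l}{l + \frac{-9 - l}{6 l}}$)
$\frac{4352043}{B{\left(\frac{1}{j} \right)}} + \frac{2593268}{-3995197} = \frac{4352043}{\frac{1}{-9 - \frac{1}{-319} + 6 \left(\frac{1}{-319}\right)^{2}} \left(-63 - \frac{7}{-319} + 54 \left(\frac{1}{-319}\right)^{2}\right)} + \frac{2593268}{-3995197} = \frac{4352043}{\frac{1}{-9 - - \frac{1}{319} + 6 \left(- \frac{1}{319}\right)^{2}} \left(-63 - - \frac{7}{319} + 54 \left(- \frac{1}{319}\right)^{2}\right)} + 2593268 \left(- \frac{1}{3995197}\right) = \frac{4352043}{\frac{1}{-9 + \frac{1}{319} + 6 \cdot \frac{1}{101761}} \left(-63 + \frac{7}{319} + 54 \cdot \frac{1}{101761}\right)} - \frac{2593268}{3995197} = \frac{4352043}{\frac{1}{-9 + \frac{1}{319} + \frac{6}{101761}} \left(-63 + \frac{7}{319} + \frac{54}{101761}\right)} - \frac{2593268}{3995197} = \frac{4352043}{\frac{1}{- \frac{915524}{101761}} \left(- \frac{6408656}{101761}\right)} - \frac{2593268}{3995197} = \frac{4352043}{\left(- \frac{101761}{915524}\right) \left(- \frac{6408656}{101761}\right)} - \frac{2593268}{3995197} = \frac{4352043}{\frac{1602164}{228881}} - \frac{2593268}{3995197} = 4352043 \cdot \frac{228881}{1602164} - \frac{2593268}{3995197} = \frac{996099953883}{1602164} - \frac{2593268}{3995197} = \frac{3979611392612867999}{6400960806308}$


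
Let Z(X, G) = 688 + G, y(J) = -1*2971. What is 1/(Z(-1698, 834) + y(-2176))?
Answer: -1/1449 ≈ -0.00069013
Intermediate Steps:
y(J) = -2971
1/(Z(-1698, 834) + y(-2176)) = 1/((688 + 834) - 2971) = 1/(1522 - 2971) = 1/(-1449) = -1/1449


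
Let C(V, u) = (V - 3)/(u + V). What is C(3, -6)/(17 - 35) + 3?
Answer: 3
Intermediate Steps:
C(V, u) = (-3 + V)/(V + u)
C(3, -6)/(17 - 35) + 3 = ((-3 + 3)/(3 - 6))/(17 - 35) + 3 = (0/(-3))/(-18) + 3 = -(-1)*0/54 + 3 = -1/18*0 + 3 = 0 + 3 = 3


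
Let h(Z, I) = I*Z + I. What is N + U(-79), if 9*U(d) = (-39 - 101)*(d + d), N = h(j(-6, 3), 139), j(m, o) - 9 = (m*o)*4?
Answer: -55442/9 ≈ -6160.2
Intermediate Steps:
j(m, o) = 9 + 4*m*o (j(m, o) = 9 + (m*o)*4 = 9 + 4*m*o)
h(Z, I) = I + I*Z
N = -8618 (N = 139*(1 + (9 + 4*(-6)*3)) = 139*(1 + (9 - 72)) = 139*(1 - 63) = 139*(-62) = -8618)
U(d) = -280*d/9 (U(d) = ((-39 - 101)*(d + d))/9 = (-280*d)/9 = -280*d/9)
N + U(-79) = -8618 - 280/9*(-79) = -8618 + 22120/9 = -55442/9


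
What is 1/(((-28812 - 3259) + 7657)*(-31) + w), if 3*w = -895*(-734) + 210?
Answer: 3/2927642 ≈ 1.0247e-6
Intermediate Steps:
w = 657140/3 (w = (-895*(-734) + 210)/3 = (656930 + 210)/3 = (⅓)*657140 = 657140/3 ≈ 2.1905e+5)
1/(((-28812 - 3259) + 7657)*(-31) + w) = 1/(((-28812 - 3259) + 7657)*(-31) + 657140/3) = 1/((-32071 + 7657)*(-31) + 657140/3) = 1/(-24414*(-31) + 657140/3) = 1/(756834 + 657140/3) = 1/(2927642/3) = 3/2927642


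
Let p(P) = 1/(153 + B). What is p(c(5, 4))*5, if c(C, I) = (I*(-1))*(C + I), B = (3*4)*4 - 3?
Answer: 5/198 ≈ 0.025253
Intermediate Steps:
B = 45 (B = 12*4 - 3 = 48 - 3 = 45)
c(C, I) = -I*(C + I) (c(C, I) = (-I)*(C + I) = -I*(C + I))
p(P) = 1/198 (p(P) = 1/(153 + 45) = 1/198)
p(c(5, 4))*5 = (1/198)*5 = 5/198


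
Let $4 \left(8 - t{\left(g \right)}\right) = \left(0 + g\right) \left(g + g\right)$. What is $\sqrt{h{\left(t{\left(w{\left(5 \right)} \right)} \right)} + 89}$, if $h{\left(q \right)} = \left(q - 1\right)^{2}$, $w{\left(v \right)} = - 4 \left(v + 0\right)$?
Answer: $7 \sqrt{762} \approx 193.23$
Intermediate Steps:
$w{\left(v \right)} = - 4 v$
$t{\left(g \right)} = 8 - \frac{g^{2}}{2}$ ($t{\left(g \right)} = 8 - \frac{\left(0 + g\right) \left(g + g\right)}{4} = 8 - \frac{g 2 g}{4} = 8 - \frac{2 g^{2}}{4} = 8 - \frac{g^{2}}{2}$)
$h{\left(q \right)} = \left(-1 + q\right)^{2}$
$\sqrt{h{\left(t{\left(w{\left(5 \right)} \right)} \right)} + 89} = \sqrt{\left(-1 + \left(8 - \frac{\left(\left(-4\right) 5\right)^{2}}{2}\right)\right)^{2} + 89} = \sqrt{\left(-1 + \left(8 - \frac{\left(-20\right)^{2}}{2}\right)\right)^{2} + 89} = \sqrt{\left(-1 + \left(8 - 200\right)\right)^{2} + 89} = \sqrt{\left(-1 - 192\right)^{2} + 89} = \sqrt{\left(-193\right)^{2} + 89} = \sqrt{37249 + 89} = \sqrt{37338} = 7 \sqrt{762}$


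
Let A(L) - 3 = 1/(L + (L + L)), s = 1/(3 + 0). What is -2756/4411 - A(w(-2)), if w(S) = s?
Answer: -20400/4411 ≈ -4.6248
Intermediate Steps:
s = 1/3 ≈ 0.33333
w(S) = 1/3
A(L) = 3 + 1/(3*L) (A(L) = 3 + 1/(L + (L + L)) = 3 + 1/(L + 2*L) = 3 + 1/(3*L))
-2756/4411 - A(w(-2)) = -2756/4411 - (3 + 1/(3*(1/3))) = -2756*1/4411 - (3 + (1/3)*3) = -2756/4411 - (3 + 1) = -2756/4411 - 1*4 = -2756/4411 - 4 = -20400/4411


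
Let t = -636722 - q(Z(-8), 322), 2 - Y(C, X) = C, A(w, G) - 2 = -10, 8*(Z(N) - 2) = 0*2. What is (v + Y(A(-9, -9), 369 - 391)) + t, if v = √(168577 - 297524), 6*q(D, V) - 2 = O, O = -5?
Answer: -1273423/2 + 13*I*√763 ≈ -6.3671e+5 + 359.09*I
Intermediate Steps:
Z(N) = 2 (Z(N) = 2 + (0*2)/8 = 2 + (⅛)*0 = 2 + 0 = 2)
q(D, V) = -½ (q(D, V) = ⅓ + (⅙)*(-5) = ⅓ - ⅚ = -½)
A(w, G) = -8 (A(w, G) = 2 - 10 = -8)
Y(C, X) = 2 - C
v = 13*I*√763 (v = √(-128947) = 13*I*√763 ≈ 359.09*I)
t = -1273443/2 (t = -636722 - 1*(-½) = -636722 + ½ = -1273443/2 ≈ -6.3672e+5)
(v + Y(A(-9, -9), 369 - 391)) + t = (13*I*√763 + (2 - 1*(-8))) - 1273443/2 = (13*I*√763 + (2 + 8)) - 1273443/2 = (13*I*√763 + 10) - 1273443/2 = (10 + 13*I*√763) - 1273443/2 = -1273423/2 + 13*I*√763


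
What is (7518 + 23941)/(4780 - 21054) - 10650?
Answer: -173349559/16274 ≈ -10652.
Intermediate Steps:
(7518 + 23941)/(4780 - 21054) - 10650 = 31459/(-16274) - 10650 = 31459*(-1/16274) - 10650 = -31459/16274 - 10650 = -173349559/16274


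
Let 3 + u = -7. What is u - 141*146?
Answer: -20596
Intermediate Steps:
u = -10 (u = -3 - 7 = -10)
u - 141*146 = -10 - 141*146 = -10 - 20586 = -20596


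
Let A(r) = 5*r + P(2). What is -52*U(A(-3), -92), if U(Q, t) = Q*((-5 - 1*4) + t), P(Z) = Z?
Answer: -68276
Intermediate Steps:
A(r) = 2 + 5*r (A(r) = 5*r + 2 = 2 + 5*r)
U(Q, t) = Q*(-9 + t) (U(Q, t) = Q*((-5 - 4) + t) = Q*(-9 + t))
-52*U(A(-3), -92) = -52*(2 + 5*(-3))*(-9 - 92) = -52*(2 - 15)*(-101) = -(-676)*(-101) = -52*1313 = -68276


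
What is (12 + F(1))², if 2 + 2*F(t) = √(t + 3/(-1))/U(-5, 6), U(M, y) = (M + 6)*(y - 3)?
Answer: (66 + I*√2)²/36 ≈ 120.94 + 5.1854*I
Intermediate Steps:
U(M, y) = (-3 + y)*(6 + M) (U(M, y) = (6 + M)*(-3 + y) = (-3 + y)*(6 + M))
F(t) = -1 + √(-3 + t)/6 (F(t) = -1 + (√(t + 3/(-1))/(-18 - 3*(-5) + 6*6 - 5*6))/2 = -1 + (√(t + 3*(-1))/(-18 + 15 + 36 - 30))/2 = -1 + (√(t - 3)/3)/2 = -1 + (√(-3 + t)*(⅓))/2 = -1 + (√(-3 + t)/3)/2 = -1 + √(-3 + t)/6)
(12 + F(1))² = (12 + (-1 + √(-3 + 1)/6))² = (12 + (-1 + √(-2)/6))² = (12 + (-1 + (I*√2)/6))² = (12 + (-1 + I*√2/6))² = (11 + I*√2/6)²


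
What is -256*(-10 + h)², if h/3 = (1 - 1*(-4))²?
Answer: -1081600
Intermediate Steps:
h = 75 (h = 3*(1 - 1*(-4))² = 3*(1 + 4)² = 3*5² = 3*25 = 75)
-256*(-10 + h)² = -256*(-10 + 75)² = -256*65² = -256*4225 = -1081600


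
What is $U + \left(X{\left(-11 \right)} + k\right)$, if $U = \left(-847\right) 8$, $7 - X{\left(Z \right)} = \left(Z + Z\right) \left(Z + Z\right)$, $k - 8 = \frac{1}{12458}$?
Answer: $- \frac{90258209}{12458} \approx -7245.0$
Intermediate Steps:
$k = \frac{99665}{12458}$ ($k = 8 + \frac{1}{12458} = \frac{99665}{12458} \approx 8.0001$)
$X{\left(Z \right)} = 7 - 4 Z^{2}$ ($X{\left(Z \right)} = 7 - \left(Z + Z\right) \left(Z + Z\right) = 7 - 2 Z 2 Z = 7 - 4 Z^{2}$)
$U = -6776$
$U + \left(X{\left(-11 \right)} + k\right) = -6776 + \left(\left(7 - 4 \left(-11\right)^{2}\right) + \frac{99665}{12458}\right) = -6776 + \left(\left(7 - 484\right) + \frac{99665}{12458}\right) = -6776 + \left(-477 + \frac{99665}{12458}\right) = -6776 - \frac{5842801}{12458} = - \frac{90258209}{12458}$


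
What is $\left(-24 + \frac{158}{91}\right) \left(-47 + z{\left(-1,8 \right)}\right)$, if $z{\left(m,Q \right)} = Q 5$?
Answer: $\frac{2026}{13} \approx 155.85$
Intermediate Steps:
$z{\left(m,Q \right)} = 5 Q$
$\left(-24 + \frac{158}{91}\right) \left(-47 + z{\left(-1,8 \right)}\right) = \left(-24 + \frac{158}{91}\right) \left(-47 + 5 \cdot 8\right) = \left(-24 + 158 \cdot \frac{1}{91}\right) \left(-47 + 40\right) = \left(-24 + \frac{158}{91}\right) \left(-7\right) = \left(- \frac{2026}{91}\right) \left(-7\right) = \frac{2026}{13}$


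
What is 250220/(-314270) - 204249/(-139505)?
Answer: 2928239213/4384223635 ≈ 0.66790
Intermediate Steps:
250220/(-314270) - 204249/(-139505) = 250220*(-1/314270) - 204249*(-1/139505) = -25022/31427 + 204249/139505 = 2928239213/4384223635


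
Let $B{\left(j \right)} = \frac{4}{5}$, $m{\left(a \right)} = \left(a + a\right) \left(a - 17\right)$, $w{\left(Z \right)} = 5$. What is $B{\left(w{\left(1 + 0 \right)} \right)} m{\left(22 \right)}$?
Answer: $176$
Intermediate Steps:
$m{\left(a \right)} = 2 a \left(-17 + a\right)$
$B{\left(j \right)} = \frac{4}{5}$ ($B{\left(j \right)} = 4 \cdot \frac{1}{5} = \frac{4}{5}$)
$B{\left(w{\left(1 + 0 \right)} \right)} m{\left(22 \right)} = \frac{4 \cdot 2 \cdot 22 \left(-17 + 22\right)}{5} = \frac{4 \cdot 2 \cdot 22 \cdot 5}{5} = \frac{4}{5} \cdot 220 = 176$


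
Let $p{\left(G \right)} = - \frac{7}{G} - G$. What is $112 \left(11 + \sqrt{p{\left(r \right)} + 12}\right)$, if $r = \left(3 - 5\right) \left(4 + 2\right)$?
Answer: $1232 + \frac{56 \sqrt{885}}{3} \approx 1787.3$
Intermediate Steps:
$r = -12$ ($r = \left(-2\right) 6 = -12$)
$p{\left(G \right)} = - G - \frac{7}{G}$
$112 \left(11 + \sqrt{p{\left(r \right)} + 12}\right) = 112 \left(11 + \sqrt{\left(\left(-1\right) \left(-12\right) - \frac{7}{-12}\right) + 12}\right) = 112 \left(11 + \sqrt{\left(12 - - \frac{7}{12}\right) + 12}\right) = 112 \left(11 + \sqrt{\left(12 + \frac{7}{12}\right) + 12}\right) = 112 \left(11 + \sqrt{\frac{151}{12} + 12}\right) = 112 \left(11 + \sqrt{\frac{295}{12}}\right) = 112 \left(11 + \frac{\sqrt{885}}{6}\right) = 1232 + \frac{56 \sqrt{885}}{3}$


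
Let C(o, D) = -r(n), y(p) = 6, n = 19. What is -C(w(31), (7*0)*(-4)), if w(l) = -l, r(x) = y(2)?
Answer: 6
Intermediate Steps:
r(x) = 6
C(o, D) = -6 (C(o, D) = -1*6 = -6)
-C(w(31), (7*0)*(-4)) = -1*(-6) = 6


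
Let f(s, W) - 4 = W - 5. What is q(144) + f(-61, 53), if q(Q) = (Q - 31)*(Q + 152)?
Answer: 33500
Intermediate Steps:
q(Q) = (-31 + Q)*(152 + Q)
f(s, W) = -1 + W (f(s, W) = 4 + (W - 5) = 4 + (-5 + W) = -1 + W)
q(144) + f(-61, 53) = (-4712 + 144² + 121*144) + (-1 + 53) = (-4712 + 20736 + 17424) + 52 = 33448 + 52 = 33500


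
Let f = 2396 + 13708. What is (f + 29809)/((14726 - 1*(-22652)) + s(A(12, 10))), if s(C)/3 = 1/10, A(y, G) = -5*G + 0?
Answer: 459130/373783 ≈ 1.2283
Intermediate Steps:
f = 16104
A(y, G) = -5*G
s(C) = 3/10
(f + 29809)/((14726 - 1*(-22652)) + s(A(12, 10))) = (16104 + 29809)/((14726 - 1*(-22652)) + 3/10) = 45913/((14726 + 22652) + 3/10) = 45913/(37378 + 3/10) = 45913/(373783/10) = 45913*(10/373783) = 459130/373783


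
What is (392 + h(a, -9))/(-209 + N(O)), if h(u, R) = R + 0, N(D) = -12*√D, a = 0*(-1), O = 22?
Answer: -7277/3683 + 4596*√22/40513 ≈ -1.4437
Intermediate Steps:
a = 0
h(u, R) = R
(392 + h(a, -9))/(-209 + N(O)) = (392 - 9)/(-209 - 12*√22) = 383/(-209 - 12*√22)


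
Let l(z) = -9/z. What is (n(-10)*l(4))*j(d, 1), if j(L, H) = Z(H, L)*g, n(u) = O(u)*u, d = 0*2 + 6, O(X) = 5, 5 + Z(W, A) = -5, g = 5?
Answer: -5625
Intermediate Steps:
Z(W, A) = -10 (Z(W, A) = -5 - 5 = -10)
d = 6 (d = 0 + 6 = 6)
n(u) = 5*u
j(L, H) = -50 (j(L, H) = -10*5 = -50)
(n(-10)*l(4))*j(d, 1) = ((5*(-10))*(-9/4))*(-50) = -(-450)/4*(-50) = -50*(-9/4)*(-50) = (225/2)*(-50) = -5625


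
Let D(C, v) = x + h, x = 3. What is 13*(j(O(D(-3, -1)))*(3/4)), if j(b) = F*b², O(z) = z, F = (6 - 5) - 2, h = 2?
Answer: -975/4 ≈ -243.75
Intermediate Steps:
F = -1 (F = 1 - 2 = -1)
D(C, v) = 5 (D(C, v) = 3 + 2 = 5)
j(b) = -b²
13*(j(O(D(-3, -1)))*(3/4)) = 13*((-1*5²)*(3/4)) = 13*((-1*25)*(3*(¼))) = 13*(-25*¾) = 13*(-75/4) = -975/4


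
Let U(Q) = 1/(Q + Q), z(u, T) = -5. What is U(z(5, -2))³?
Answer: -1/1000 ≈ -0.0010000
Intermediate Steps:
U(Q) = 1/(2*Q)
U(z(5, -2))³ = ((½)/(-5))³ = ((½)*(-⅕))³ = (-⅒)³ = -1/1000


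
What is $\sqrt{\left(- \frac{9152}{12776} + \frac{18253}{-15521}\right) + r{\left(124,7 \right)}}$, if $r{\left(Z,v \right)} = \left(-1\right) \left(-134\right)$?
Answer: $\frac{\sqrt{81166562865396041}}{24787037} \approx 11.494$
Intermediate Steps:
$r{\left(Z,v \right)} = 134$
$\sqrt{\left(- \frac{9152}{12776} + \frac{18253}{-15521}\right) + r{\left(124,7 \right)}} = \sqrt{\left(- \frac{9152}{12776} + \frac{18253}{-15521}\right) + 134} = \sqrt{\left(\left(-9152\right) \frac{1}{12776} + 18253 \left(- \frac{1}{15521}\right)\right) + 134} = \sqrt{\left(- \frac{1144}{1597} - \frac{18253}{15521}\right) + 134} = \sqrt{- \frac{46906065}{24787037} + 134} = \sqrt{\frac{3274556893}{24787037}} = \frac{\sqrt{81166562865396041}}{24787037}$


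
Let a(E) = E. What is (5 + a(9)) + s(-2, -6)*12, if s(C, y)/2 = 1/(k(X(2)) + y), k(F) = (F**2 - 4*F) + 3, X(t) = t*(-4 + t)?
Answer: 430/29 ≈ 14.828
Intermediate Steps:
k(F) = 3 + F**2 - 4*F
s(C, y) = 2/(35 + y) (s(C, y) = 2/((3 + (2*(-4 + 2))**2 - 8*(-4 + 2)) + y) = 2/((3 + (2*(-2))**2 - 8*(-2)) + y) = 2/((3 + (-4)**2 - 4*(-4)) + y) = 2/((3 + 16 + 16) + y) = 2/(35 + y))
(5 + a(9)) + s(-2, -6)*12 = (5 + 9) + (2/(35 - 6))*12 = 14 + (2/29)*12 = 14 + 24/29 = 430/29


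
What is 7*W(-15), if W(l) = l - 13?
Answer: -196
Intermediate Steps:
W(l) = -13 + l
7*W(-15) = 7*(-13 - 15) = 7*(-28) = -196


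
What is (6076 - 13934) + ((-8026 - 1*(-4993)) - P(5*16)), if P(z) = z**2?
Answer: -17291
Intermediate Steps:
(6076 - 13934) + ((-8026 - 1*(-4993)) - P(5*16)) = (6076 - 13934) + ((-8026 - 1*(-4993)) - (5*16)**2) = -7858 + ((-8026 + 4993) - 1*80**2) = -7858 + (-3033 - 1*6400) = -7858 + (-3033 - 6400) = -7858 - 9433 = -17291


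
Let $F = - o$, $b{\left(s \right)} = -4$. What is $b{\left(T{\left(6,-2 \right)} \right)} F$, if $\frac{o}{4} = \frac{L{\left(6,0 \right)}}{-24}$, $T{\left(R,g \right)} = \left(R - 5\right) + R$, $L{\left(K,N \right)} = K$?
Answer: $-4$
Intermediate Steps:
$T{\left(R,g \right)} = -5 + 2 R$ ($T{\left(R,g \right)} = \left(-5 + R\right) + R = -5 + 2 R$)
$o = -1$ ($o = 4 \frac{6}{-24} = 4 \cdot 6 \left(- \frac{1}{24}\right) = 4 \left(- \frac{1}{4}\right) = -1$)
$F = 1$ ($F = \left(-1\right) \left(-1\right) = 1$)
$b{\left(T{\left(6,-2 \right)} \right)} F = \left(-4\right) 1 = -4$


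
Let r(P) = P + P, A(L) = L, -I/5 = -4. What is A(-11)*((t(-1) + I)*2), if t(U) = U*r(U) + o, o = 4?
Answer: -572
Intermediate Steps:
I = 20 (I = -5*(-4) = 20)
r(P) = 2*P
t(U) = 4 + 2*U**2 (t(U) = U*(2*U) + 4 = 2*U**2 + 4 = 4 + 2*U**2)
A(-11)*((t(-1) + I)*2) = -11*((4 + 2*(-1)**2) + 20)*2 = -11*((4 + 2*1) + 20)*2 = -11*((4 + 2) + 20)*2 = -11*(6 + 20)*2 = -286*2 = -11*52 = -572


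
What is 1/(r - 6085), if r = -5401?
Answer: -1/11486 ≈ -8.7062e-5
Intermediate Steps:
1/(r - 6085) = 1/(-5401 - 6085) = 1/(-11486) = -1/11486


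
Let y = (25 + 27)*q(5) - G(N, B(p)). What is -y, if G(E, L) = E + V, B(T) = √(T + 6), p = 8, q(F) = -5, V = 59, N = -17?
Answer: 302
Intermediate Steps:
B(T) = √(6 + T)
G(E, L) = 59 + E (G(E, L) = E + 59 = 59 + E)
y = -302 (y = (25 + 27)*(-5) - (59 - 17) = 52*(-5) - 1*42 = -260 - 42 = -302)
-y = -1*(-302) = 302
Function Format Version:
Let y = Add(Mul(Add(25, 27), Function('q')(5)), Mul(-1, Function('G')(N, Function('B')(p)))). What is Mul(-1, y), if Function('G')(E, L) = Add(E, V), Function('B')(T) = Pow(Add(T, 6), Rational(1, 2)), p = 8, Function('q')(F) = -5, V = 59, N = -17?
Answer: 302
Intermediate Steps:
Function('B')(T) = Pow(Add(6, T), Rational(1, 2))
Function('G')(E, L) = Add(59, E) (Function('G')(E, L) = Add(E, 59) = Add(59, E))
y = -302 (y = Add(Mul(Add(25, 27), -5), Mul(-1, Add(59, -17))) = Add(Mul(52, -5), Mul(-1, 42)) = Add(-260, -42) = -302)
Mul(-1, y) = Mul(-1, -302) = 302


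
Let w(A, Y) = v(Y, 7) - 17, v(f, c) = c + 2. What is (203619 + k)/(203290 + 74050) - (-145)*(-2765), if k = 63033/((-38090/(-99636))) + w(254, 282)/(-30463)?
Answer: -64510121117430204053/160903747358900 ≈ -4.0092e+5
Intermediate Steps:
v(f, c) = 2 + c
w(A, Y) = -8 (w(A, Y) = (2 + 7) - 17 = 9 - 17 = -8)
k = 95659242383582/580167835 (k = 63033/((-38090/(-99636))) - 8/(-30463) = 63033/((-38090*(-1/99636))) - 8*(-1/30463) = 63033/(19045/49818) + 8/30463 = 63033*(49818/19045) + 8/30463 = 3140177994/19045 + 8/30463 = 95659242383582/580167835 ≈ 1.6488e+5)
(203619 + k)/(203290 + 74050) - (-145)*(-2765) = (203619 + 95659242383582/580167835)/(203290 + 74050) - (-145)*(-2765) = (213792436778447/580167835)/277340 - 1*400925 = (213792436778447/580167835)*(1/277340) - 400925 = 213792436778447/160903747358900 - 400925 = -64510121117430204053/160903747358900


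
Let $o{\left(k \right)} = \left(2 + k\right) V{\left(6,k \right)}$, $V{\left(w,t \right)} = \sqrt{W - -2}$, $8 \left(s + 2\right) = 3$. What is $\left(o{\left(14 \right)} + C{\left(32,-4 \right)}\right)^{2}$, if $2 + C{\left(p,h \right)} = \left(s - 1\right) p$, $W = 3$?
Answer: $8676 - 2752 \sqrt{5} \approx 2522.3$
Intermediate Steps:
$s = - \frac{13}{8}$ ($s = -2 + \frac{1}{8} \cdot 3 = -2 + \frac{3}{8} = - \frac{13}{8} \approx -1.625$)
$C{\left(p,h \right)} = -2 - \frac{21 p}{8}$ ($C{\left(p,h \right)} = -2 + \left(- \frac{13}{8} - 1\right) p = -2 - \frac{21 p}{8}$)
$V{\left(w,t \right)} = \sqrt{5}$ ($V{\left(w,t \right)} = \sqrt{3 - -2} = \sqrt{3 + 2} = \sqrt{5}$)
$o{\left(k \right)} = \sqrt{5} \left(2 + k\right)$ ($o{\left(k \right)} = \left(2 + k\right) \sqrt{5} = \sqrt{5} \left(2 + k\right)$)
$\left(o{\left(14 \right)} + C{\left(32,-4 \right)}\right)^{2} = \left(\sqrt{5} \left(2 + 14\right) - 86\right)^{2} = \left(\sqrt{5} \cdot 16 - 86\right)^{2} = \left(16 \sqrt{5} - 86\right)^{2} = \left(-86 + 16 \sqrt{5}\right)^{2}$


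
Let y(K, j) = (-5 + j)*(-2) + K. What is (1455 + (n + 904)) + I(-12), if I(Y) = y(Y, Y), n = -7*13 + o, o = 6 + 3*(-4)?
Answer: 2284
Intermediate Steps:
o = -6 (o = 6 - 12 = -6)
n = -97 (n = -7*13 - 6 = -91 - 6 = -97)
y(K, j) = 10 + K - 2*j (y(K, j) = (10 - 2*j) + K = 10 + K - 2*j)
I(Y) = 10 - Y (I(Y) = 10 + Y - 2*Y = 10 - Y)
(1455 + (n + 904)) + I(-12) = (1455 + (-97 + 904)) + (10 - 1*(-12)) = (1455 + 807) + (10 + 12) = 2262 + 22 = 2284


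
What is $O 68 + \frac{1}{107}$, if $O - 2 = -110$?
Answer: $- \frac{785807}{107} \approx -7344.0$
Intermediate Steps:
$O = -108$ ($O = 2 - 110 = -108$)
$O 68 + \frac{1}{107} = \left(-108\right) 68 + \frac{1}{107} = -7344 + \frac{1}{107} = - \frac{785807}{107}$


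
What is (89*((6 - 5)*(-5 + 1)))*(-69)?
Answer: 24564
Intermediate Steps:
(89*((6 - 5)*(-5 + 1)))*(-69) = (89*(1*(-4)))*(-69) = (89*(-4))*(-69) = -356*(-69) = 24564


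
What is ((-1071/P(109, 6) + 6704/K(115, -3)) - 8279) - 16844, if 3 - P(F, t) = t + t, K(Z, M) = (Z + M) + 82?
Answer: -2422036/97 ≈ -24969.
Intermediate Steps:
K(Z, M) = 82 + M + Z (K(Z, M) = (M + Z) + 82 = 82 + M + Z)
P(F, t) = 3 - 2*t (P(F, t) = 3 - (t + t) = 3 - 2*t)
((-1071/P(109, 6) + 6704/K(115, -3)) - 8279) - 16844 = ((-1071/(3 - 2*6) + 6704/(82 - 3 + 115)) - 8279) - 16844 = ((-1071/(3 - 12) + 6704/194) - 8279) - 16844 = ((-1071/(-9) + 6704*(1/194)) - 8279) - 16844 = ((-1071*(-⅑) + 3352/97) - 8279) - 16844 = ((119 + 3352/97) - 8279) - 16844 = (14895/97 - 8279) - 16844 = -788168/97 - 16844 = -2422036/97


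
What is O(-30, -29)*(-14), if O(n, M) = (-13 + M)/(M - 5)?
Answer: -294/17 ≈ -17.294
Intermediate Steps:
O(n, M) = (-13 + M)/(-5 + M)
O(-30, -29)*(-14) = ((-13 - 29)/(-5 - 29))*(-14) = (-42/(-34))*(-14) = -1/34*(-42)*(-14) = (21/17)*(-14) = -294/17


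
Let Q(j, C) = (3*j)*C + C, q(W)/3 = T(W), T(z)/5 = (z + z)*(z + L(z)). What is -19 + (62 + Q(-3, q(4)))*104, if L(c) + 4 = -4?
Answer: 405789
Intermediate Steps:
L(c) = -8 (L(c) = -4 - 4 = -8)
T(z) = 10*z*(-8 + z) (T(z) = 5*((z + z)*(z - 8)) = 5*((2*z)*(-8 + z)) = 5*(2*z*(-8 + z)) = 10*z*(-8 + z))
q(W) = 30*W*(-8 + W) (q(W) = 3*(10*W*(-8 + W)) = 30*W*(-8 + W))
Q(j, C) = C + 3*C*j (Q(j, C) = 3*C*j + C = C + 3*C*j)
-19 + (62 + Q(-3, q(4)))*104 = -19 + (62 + (30*4*(-8 + 4))*(1 + 3*(-3)))*104 = -19 + (62 + (30*4*(-4))*(1 - 9))*104 = -19 + (62 - 480*(-8))*104 = -19 + (62 + 3840)*104 = -19 + 3902*104 = -19 + 405808 = 405789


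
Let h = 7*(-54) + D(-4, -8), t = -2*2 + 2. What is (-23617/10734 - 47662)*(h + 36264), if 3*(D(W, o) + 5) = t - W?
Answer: -55074144928625/32202 ≈ -1.7103e+9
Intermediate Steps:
t = -2 (t = -4 + 2 = -2)
D(W, o) = -17/3 - W/3 (D(W, o) = -5 + (-2 - W)/3 = -5 + (-⅔ - W/3) = -17/3 - W/3)
h = -1147/3 (h = 7*(-54) + (-17/3 - ⅓*(-4)) = -378 + (-17/3 + 4/3) = -378 - 13/3 = -1147/3 ≈ -382.33)
(-23617/10734 - 47662)*(h + 36264) = (-23617/10734 - 47662)*(-1147/3 + 36264) = (-23617*1/10734 - 47662)*(107645/3) = (-23617/10734 - 47662)*(107645/3) = -511627525/10734*107645/3 = -55074144928625/32202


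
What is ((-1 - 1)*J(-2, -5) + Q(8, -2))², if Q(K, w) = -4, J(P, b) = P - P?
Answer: 16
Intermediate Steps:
J(P, b) = 0
((-1 - 1)*J(-2, -5) + Q(8, -2))² = ((-1 - 1)*0 - 4)² = (-2*0 - 4)² = (0 - 4)² = (-4)² = 16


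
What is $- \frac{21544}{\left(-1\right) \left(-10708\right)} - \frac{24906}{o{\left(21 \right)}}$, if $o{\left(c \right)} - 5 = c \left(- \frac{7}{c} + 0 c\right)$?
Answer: $\frac{33331295}{2677} \approx 12451.0$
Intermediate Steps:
$o{\left(c \right)} = -2$ ($o{\left(c \right)} = 5 + c \left(- \frac{7}{c} + 0 c\right) = 5 + c \left(- \frac{7}{c} + 0\right) = 5 + c \left(- \frac{7}{c}\right) = 5 - 7 = -2$)
$- \frac{21544}{\left(-1\right) \left(-10708\right)} - \frac{24906}{o{\left(21 \right)}} = - \frac{21544}{\left(-1\right) \left(-10708\right)} - \frac{24906}{-2} = - \frac{21544}{10708} - -12453 = \left(-21544\right) \frac{1}{10708} + 12453 = - \frac{5386}{2677} + 12453 = \frac{33331295}{2677}$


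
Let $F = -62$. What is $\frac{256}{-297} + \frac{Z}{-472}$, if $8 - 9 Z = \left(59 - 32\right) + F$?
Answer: $- \frac{122251}{140184} \approx -0.87208$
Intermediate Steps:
$Z = \frac{43}{9}$ ($Z = \frac{8}{9} - \frac{\left(59 - 32\right) - 62}{9} = \frac{8}{9} - \frac{27 - 62}{9} = \frac{8}{9} - - \frac{35}{9} = \frac{8}{9} + \frac{35}{9} = \frac{43}{9} \approx 4.7778$)
$\frac{256}{-297} + \frac{Z}{-472} = \frac{256}{-297} + \frac{43}{9 \left(-472\right)} = 256 \left(- \frac{1}{297}\right) + \frac{43}{9} \left(- \frac{1}{472}\right) = - \frac{256}{297} - \frac{43}{4248} = - \frac{122251}{140184}$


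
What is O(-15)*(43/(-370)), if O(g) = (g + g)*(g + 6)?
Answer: -1161/37 ≈ -31.378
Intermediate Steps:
O(g) = 2*g*(6 + g) (O(g) = (2*g)*(6 + g) = 2*g*(6 + g))
O(-15)*(43/(-370)) = (2*(-15)*(6 - 15))*(43/(-370)) = (2*(-15)*(-9))*(43*(-1/370)) = 270*(-43/370) = -1161/37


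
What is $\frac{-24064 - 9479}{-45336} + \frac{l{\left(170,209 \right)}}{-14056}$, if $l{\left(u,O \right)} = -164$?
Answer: $\frac{19954813}{26551784} \approx 0.75154$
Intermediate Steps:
$\frac{-24064 - 9479}{-45336} + \frac{l{\left(170,209 \right)}}{-14056} = \frac{-24064 - 9479}{-45336} - \frac{164}{-14056} = \left(-33543\right) \left(- \frac{1}{45336}\right) - - \frac{41}{3514} = \frac{11181}{15112} + \frac{41}{3514} = \frac{19954813}{26551784}$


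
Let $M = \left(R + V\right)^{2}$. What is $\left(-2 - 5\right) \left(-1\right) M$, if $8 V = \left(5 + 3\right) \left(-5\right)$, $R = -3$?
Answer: $448$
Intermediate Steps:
$V = -5$ ($V = \frac{\left(5 + 3\right) \left(-5\right)}{8} = \frac{8 \left(-5\right)}{8} = \frac{1}{8} \left(-40\right) = -5$)
$M = 64$ ($M = \left(-3 - 5\right)^{2} = \left(-8\right)^{2} = 64$)
$\left(-2 - 5\right) \left(-1\right) M = \left(-2 - 5\right) \left(-1\right) 64 = \left(-7\right) \left(-1\right) 64 = 7 \cdot 64 = 448$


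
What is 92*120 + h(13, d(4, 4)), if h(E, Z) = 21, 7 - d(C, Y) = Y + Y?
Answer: 11061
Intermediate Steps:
d(C, Y) = 7 - 2*Y (d(C, Y) = 7 - (Y + Y) = 7 - 2*Y)
92*120 + h(13, d(4, 4)) = 92*120 + 21 = 11040 + 21 = 11061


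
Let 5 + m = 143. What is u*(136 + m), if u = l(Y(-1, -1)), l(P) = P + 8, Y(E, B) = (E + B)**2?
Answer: 3288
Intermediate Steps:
Y(E, B) = (B + E)**2
m = 138 (m = -5 + 143 = 138)
l(P) = 8 + P
u = 12 (u = 8 + (-1 - 1)**2 = 8 + (-2)**2 = 8 + 4 = 12)
u*(136 + m) = 12*(136 + 138) = 12*274 = 3288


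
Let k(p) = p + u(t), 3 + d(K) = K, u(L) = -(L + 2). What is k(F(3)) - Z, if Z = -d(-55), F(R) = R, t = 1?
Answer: -58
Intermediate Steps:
u(L) = -2 - L (u(L) = -(2 + L) = -2 - L)
d(K) = -3 + K
k(p) = -3 + p (k(p) = p + (-2 - 1*1) = p + (-2 - 1) = p - 3 = -3 + p)
Z = 58 (Z = -(-3 - 55) = -1*(-58) = 58)
k(F(3)) - Z = (-3 + 3) - 1*58 = 0 - 58 = -58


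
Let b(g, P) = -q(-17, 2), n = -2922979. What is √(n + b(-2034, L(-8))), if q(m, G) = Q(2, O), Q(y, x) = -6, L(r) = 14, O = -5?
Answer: I*√2922973 ≈ 1709.7*I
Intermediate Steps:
q(m, G) = -6
b(g, P) = 6 (b(g, P) = -1*(-6) = 6)
√(n + b(-2034, L(-8))) = √(-2922979 + 6) = √(-2922973) = I*√2922973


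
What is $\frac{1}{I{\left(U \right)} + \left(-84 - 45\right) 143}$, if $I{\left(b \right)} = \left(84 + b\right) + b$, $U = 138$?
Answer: $- \frac{1}{18087} \approx -5.5288 \cdot 10^{-5}$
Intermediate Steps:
$I{\left(b \right)} = 84 + 2 b$
$\frac{1}{I{\left(U \right)} + \left(-84 - 45\right) 143} = \frac{1}{\left(84 + 2 \cdot 138\right) + \left(-84 - 45\right) 143} = \frac{1}{\left(84 + 276\right) - 18447} = \frac{1}{360 - 18447} = \frac{1}{-18087} = - \frac{1}{18087}$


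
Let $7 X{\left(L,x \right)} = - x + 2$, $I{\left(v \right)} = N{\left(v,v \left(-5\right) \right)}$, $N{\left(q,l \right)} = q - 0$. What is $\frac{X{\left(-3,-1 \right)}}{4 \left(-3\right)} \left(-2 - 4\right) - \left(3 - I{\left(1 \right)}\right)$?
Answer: $- \frac{25}{14} \approx -1.7857$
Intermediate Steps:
$N{\left(q,l \right)} = q$ ($N{\left(q,l \right)} = q + 0 = q$)
$I{\left(v \right)} = v$
$X{\left(L,x \right)} = \frac{2}{7} - \frac{x}{7}$ ($X{\left(L,x \right)} = \frac{- x + 2}{7} = \frac{2 - x}{7} = \frac{2}{7} - \frac{x}{7}$)
$\frac{X{\left(-3,-1 \right)}}{4 \left(-3\right)} \left(-2 - 4\right) - \left(3 - I{\left(1 \right)}\right) = \frac{\frac{2}{7} - - \frac{1}{7}}{4 \left(-3\right)} \left(-2 - 4\right) - \left(3 - 1\right) = \frac{\frac{2}{7} + \frac{1}{7}}{-12} \left(-6\right) - \left(3 - 1\right) = \frac{3}{7} \left(- \frac{1}{12}\right) \left(-6\right) - 2 = \left(- \frac{1}{28}\right) \left(-6\right) - 2 = \frac{3}{14} - 2 = - \frac{25}{14}$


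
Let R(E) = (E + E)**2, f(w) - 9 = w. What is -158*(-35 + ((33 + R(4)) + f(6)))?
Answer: -12166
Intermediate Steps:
f(w) = 9 + w
R(E) = 4*E**2 (R(E) = (2*E)**2 = 4*E**2)
-158*(-35 + ((33 + R(4)) + f(6))) = -158*(-35 + ((33 + 4*4**2) + (9 + 6))) = -158*(-35 + ((33 + 4*16) + 15)) = -158*(-35 + ((33 + 64) + 15)) = -158*(-35 + (97 + 15)) = -158*(-35 + 112) = -158*77 = -12166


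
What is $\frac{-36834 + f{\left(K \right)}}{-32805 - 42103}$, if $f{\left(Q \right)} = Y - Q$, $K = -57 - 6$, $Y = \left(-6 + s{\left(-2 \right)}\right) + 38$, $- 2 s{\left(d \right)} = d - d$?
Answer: $\frac{36739}{74908} \approx 0.49046$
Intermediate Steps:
$s{\left(d \right)} = 0$ ($s{\left(d \right)} = - \frac{d - d}{2} = \left(- \frac{1}{2}\right) 0 = 0$)
$Y = 32$ ($Y = \left(-6 + 0\right) + 38 = -6 + 38 = 32$)
$K = -63$
$f{\left(Q \right)} = 32 - Q$
$\frac{-36834 + f{\left(K \right)}}{-32805 - 42103} = \frac{-36834 + \left(32 - -63\right)}{-32805 - 42103} = \frac{-36834 + \left(32 + 63\right)}{-74908} = \left(-36834 + 95\right) \left(- \frac{1}{74908}\right) = \left(-36739\right) \left(- \frac{1}{74908}\right) = \frac{36739}{74908}$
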